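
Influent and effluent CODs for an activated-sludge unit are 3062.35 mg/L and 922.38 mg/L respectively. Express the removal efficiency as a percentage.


eta = (COD_in - COD_out) / COD_in * 100
= (3062.35 - 922.38) / 3062.35 * 100
= 69.8800%

69.8800%


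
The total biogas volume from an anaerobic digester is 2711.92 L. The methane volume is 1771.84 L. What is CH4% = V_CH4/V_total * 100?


CH4% = V_CH4 / V_total * 100
= 1771.84 / 2711.92 * 100
= 65.3353%

65.3353%


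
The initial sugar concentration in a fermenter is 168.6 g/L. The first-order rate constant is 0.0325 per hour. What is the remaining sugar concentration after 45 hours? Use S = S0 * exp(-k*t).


S = S0 * exp(-k * t)
S = 168.6 * exp(-0.0325 * 45)
S = 39.0573 g/L

39.0573 g/L


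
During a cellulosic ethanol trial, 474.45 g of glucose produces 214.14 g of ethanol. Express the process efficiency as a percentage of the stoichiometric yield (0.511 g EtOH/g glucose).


Fermentation efficiency = (actual / (0.511 * glucose)) * 100
= (214.14 / (0.511 * 474.45)) * 100
= 88.3256%

88.3256%


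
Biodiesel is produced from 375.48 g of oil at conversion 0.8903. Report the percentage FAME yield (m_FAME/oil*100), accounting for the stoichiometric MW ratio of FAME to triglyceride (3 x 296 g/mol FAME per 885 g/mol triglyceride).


m_FAME = oil * conv * (3 * 296 / 885) = oil * conv * (888/885)
= 375.48 * 0.8903 * 888 / 885
= 335.4230 g
Y = m_FAME / oil * 100 = conv * (888/885) * 100
= 0.8903 * 888 / 885 * 100
= 89.33%

89.33%


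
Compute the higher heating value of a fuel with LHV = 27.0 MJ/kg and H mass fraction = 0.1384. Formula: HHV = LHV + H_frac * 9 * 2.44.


HHV = LHV + H_frac * 9 * 2.44
= 27.0 + 0.1384 * 9 * 2.44
= 30.0393 MJ/kg

30.0393 MJ/kg


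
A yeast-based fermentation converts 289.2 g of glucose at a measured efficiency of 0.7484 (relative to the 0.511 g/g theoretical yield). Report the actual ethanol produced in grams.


Actual ethanol: m = 0.511 * 289.2 * 0.7484
m = 110.5995 g

110.5995 g


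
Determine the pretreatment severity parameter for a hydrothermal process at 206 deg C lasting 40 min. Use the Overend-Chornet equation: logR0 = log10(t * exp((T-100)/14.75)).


logR0 = log10(t * exp((T - 100) / 14.75))
= log10(40 * exp((206 - 100) / 14.75))
= 4.7231

4.7231


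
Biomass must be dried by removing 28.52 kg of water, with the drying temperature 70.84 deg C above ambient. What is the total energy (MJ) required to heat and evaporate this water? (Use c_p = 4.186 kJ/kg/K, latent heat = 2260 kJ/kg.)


E = m_water * (4.186 * dT + 2260) / 1000
= 28.52 * (4.186 * 70.84 + 2260) / 1000
= 72.9124 MJ

72.9124 MJ


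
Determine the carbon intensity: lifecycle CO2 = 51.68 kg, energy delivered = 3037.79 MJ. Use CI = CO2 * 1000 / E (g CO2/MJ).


CI = CO2 * 1000 / E
= 51.68 * 1000 / 3037.79
= 17.0124 g CO2/MJ

17.0124 g CO2/MJ


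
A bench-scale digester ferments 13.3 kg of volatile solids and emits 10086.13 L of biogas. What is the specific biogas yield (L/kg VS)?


Y = V / VS
= 10086.13 / 13.3
= 758.3556 L/kg VS

758.3556 L/kg VS


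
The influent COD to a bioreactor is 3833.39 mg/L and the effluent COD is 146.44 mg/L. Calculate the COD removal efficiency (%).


eta = (COD_in - COD_out) / COD_in * 100
= (3833.39 - 146.44) / 3833.39 * 100
= 96.1799%

96.1799%


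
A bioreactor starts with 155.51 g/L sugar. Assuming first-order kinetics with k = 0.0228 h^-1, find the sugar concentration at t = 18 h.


S = S0 * exp(-k * t)
S = 155.51 * exp(-0.0228 * 18)
S = 103.1630 g/L

103.1630 g/L


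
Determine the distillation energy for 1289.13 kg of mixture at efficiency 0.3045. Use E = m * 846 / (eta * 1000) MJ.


E = m * 846 / (eta * 1000)
= 1289.13 * 846 / (0.3045 * 1000)
= 3581.6223 MJ

3581.6223 MJ


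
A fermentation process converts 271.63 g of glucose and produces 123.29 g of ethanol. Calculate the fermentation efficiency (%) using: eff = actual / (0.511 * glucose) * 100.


Fermentation efficiency = (actual / (0.511 * glucose)) * 100
= (123.29 / (0.511 * 271.63)) * 100
= 88.8238%

88.8238%


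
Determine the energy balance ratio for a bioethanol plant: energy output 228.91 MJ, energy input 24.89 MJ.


EROI = E_out / E_in
= 228.91 / 24.89
= 9.1969

9.1969


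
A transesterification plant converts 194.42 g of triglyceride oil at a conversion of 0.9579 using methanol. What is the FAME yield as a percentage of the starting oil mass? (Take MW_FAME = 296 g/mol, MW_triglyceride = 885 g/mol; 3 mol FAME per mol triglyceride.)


m_FAME = oil * conv * (3 * 296 / 885) = oil * conv * (888/885)
= 194.42 * 0.9579 * 888 / 885
= 186.8662 g
Y = m_FAME / oil * 100 = conv * (888/885) * 100
= 0.9579 * 888 / 885 * 100
= 96.11%

96.11%


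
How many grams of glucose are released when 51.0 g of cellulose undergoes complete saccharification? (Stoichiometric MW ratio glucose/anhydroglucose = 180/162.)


glucose = cellulose * 180/162
= 51.0 * 180/162
= 56.6667 g

56.6667 g


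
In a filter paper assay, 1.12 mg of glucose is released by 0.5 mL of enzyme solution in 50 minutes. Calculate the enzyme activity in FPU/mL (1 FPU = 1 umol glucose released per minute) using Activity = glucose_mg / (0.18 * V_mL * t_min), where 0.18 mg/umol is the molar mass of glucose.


Activity = glucose_mg / (0.18 mg/umol * V_mL * t_min)
= 1.12 / (0.18 * 0.5 * 50)
= 0.2489 FPU/mL

0.2489 FPU/mL


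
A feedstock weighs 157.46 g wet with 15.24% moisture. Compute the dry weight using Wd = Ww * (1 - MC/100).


Wd = Ww * (1 - MC/100)
= 157.46 * (1 - 15.24/100)
= 133.4631 g

133.4631 g


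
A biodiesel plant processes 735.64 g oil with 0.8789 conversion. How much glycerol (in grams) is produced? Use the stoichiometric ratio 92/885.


glycerol = oil * conv * (92/885)
= 735.64 * 0.8789 * 92 / 885
= 67.2124 g

67.2124 g


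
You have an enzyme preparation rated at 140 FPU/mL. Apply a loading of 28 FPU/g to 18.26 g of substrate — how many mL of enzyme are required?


V = dosage * m_sub / activity
V = 28 * 18.26 / 140
V = 3.6520 mL

3.6520 mL


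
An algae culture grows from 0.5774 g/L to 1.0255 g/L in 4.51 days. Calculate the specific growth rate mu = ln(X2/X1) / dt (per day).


mu = ln(X2/X1) / dt
= ln(1.0255/0.5774) / 4.51
= 0.1274 per day

0.1274 per day


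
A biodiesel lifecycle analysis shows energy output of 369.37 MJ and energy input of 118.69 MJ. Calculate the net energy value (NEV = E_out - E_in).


NEV = E_out - E_in
= 369.37 - 118.69
= 250.6800 MJ

250.6800 MJ


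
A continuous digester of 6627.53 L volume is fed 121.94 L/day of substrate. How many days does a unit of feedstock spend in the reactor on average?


HRT = V / Q
= 6627.53 / 121.94
= 54.3507 days

54.3507 days


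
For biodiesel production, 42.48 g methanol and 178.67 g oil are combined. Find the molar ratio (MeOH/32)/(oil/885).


Molar ratio = n_MeOH / n_oil = (MeOH/32) / (oil/885) = (MeOH * 885) / (32 * oil)
= (42.48 * 885) / (32 * 178.67)
= 6.5755

6.5755


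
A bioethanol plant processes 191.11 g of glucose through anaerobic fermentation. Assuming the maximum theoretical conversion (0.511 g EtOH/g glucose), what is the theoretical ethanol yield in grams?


Theoretical ethanol yield: m_EtOH = 0.511 * m_glucose
m_EtOH = 0.511 * 191.11 = 97.6572 g

97.6572 g


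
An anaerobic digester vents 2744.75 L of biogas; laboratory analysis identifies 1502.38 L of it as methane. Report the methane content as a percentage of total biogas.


CH4% = V_CH4 / V_total * 100
= 1502.38 / 2744.75 * 100
= 54.7365%

54.7365%


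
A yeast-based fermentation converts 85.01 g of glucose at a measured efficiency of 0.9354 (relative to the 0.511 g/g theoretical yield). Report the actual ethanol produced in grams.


Actual ethanol: m = 0.511 * 85.01 * 0.9354
m = 40.6339 g

40.6339 g


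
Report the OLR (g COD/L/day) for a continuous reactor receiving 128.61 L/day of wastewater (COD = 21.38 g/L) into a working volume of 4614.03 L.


OLR = Q * S / V
= 128.61 * 21.38 / 4614.03
= 0.5959 g/L/day

0.5959 g/L/day


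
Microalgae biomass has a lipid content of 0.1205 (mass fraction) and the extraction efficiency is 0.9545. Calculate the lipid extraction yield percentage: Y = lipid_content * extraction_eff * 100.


Y = lipid_content * extraction_eff * 100
= 0.1205 * 0.9545 * 100
= 11.5017%

11.5017%


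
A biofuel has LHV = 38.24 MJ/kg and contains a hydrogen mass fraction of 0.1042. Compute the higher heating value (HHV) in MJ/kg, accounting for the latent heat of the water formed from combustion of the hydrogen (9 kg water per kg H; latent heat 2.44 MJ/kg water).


HHV = LHV + H_frac * 9 * 2.44
= 38.24 + 0.1042 * 9 * 2.44
= 40.5282 MJ/kg

40.5282 MJ/kg


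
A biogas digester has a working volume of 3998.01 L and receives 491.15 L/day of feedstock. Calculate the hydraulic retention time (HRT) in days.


HRT = V / Q
= 3998.01 / 491.15
= 8.1401 days

8.1401 days


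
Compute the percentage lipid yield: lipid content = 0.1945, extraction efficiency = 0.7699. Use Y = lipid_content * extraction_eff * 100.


Y = lipid_content * extraction_eff * 100
= 0.1945 * 0.7699 * 100
= 14.9746%

14.9746%


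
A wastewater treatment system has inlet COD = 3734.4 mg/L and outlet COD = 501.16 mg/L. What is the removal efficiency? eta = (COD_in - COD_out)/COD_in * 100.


eta = (COD_in - COD_out) / COD_in * 100
= (3734.4 - 501.16) / 3734.4 * 100
= 86.5799%

86.5799%


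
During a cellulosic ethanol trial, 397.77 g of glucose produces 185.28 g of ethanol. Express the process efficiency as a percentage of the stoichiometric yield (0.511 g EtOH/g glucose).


Fermentation efficiency = (actual / (0.511 * glucose)) * 100
= (185.28 / (0.511 * 397.77)) * 100
= 91.1540%

91.1540%


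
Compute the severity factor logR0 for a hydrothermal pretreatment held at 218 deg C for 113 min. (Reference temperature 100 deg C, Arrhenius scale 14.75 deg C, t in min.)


logR0 = log10(t * exp((T - 100) / 14.75))
= log10(113 * exp((218 - 100) / 14.75))
= 5.5274

5.5274


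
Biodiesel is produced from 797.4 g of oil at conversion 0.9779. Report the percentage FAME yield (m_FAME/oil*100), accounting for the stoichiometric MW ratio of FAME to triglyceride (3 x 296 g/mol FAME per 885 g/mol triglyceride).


m_FAME = oil * conv * (3 * 296 / 885) = oil * conv * (888/885)
= 797.4 * 0.9779 * 888 / 885
= 782.4208 g
Y = m_FAME / oil * 100 = conv * (888/885) * 100
= 0.9779 * 888 / 885 * 100
= 98.12%

98.12%


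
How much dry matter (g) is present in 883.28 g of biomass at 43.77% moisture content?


Wd = Ww * (1 - MC/100)
= 883.28 * (1 - 43.77/100)
= 496.6683 g

496.6683 g


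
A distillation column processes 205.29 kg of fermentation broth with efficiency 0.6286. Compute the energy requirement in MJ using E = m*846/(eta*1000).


E = m * 846 / (eta * 1000)
= 205.29 * 846 / (0.6286 * 1000)
= 276.2891 MJ

276.2891 MJ


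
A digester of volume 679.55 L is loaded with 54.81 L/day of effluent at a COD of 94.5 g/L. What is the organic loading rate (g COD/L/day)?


OLR = Q * S / V
= 54.81 * 94.5 / 679.55
= 7.6220 g/L/day

7.6220 g/L/day


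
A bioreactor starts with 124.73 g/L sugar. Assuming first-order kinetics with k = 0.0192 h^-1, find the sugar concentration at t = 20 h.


S = S0 * exp(-k * t)
S = 124.73 * exp(-0.0192 * 20)
S = 84.9575 g/L

84.9575 g/L


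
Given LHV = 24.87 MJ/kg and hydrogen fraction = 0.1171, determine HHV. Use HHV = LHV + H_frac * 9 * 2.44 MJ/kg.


HHV = LHV + H_frac * 9 * 2.44
= 24.87 + 0.1171 * 9 * 2.44
= 27.4415 MJ/kg

27.4415 MJ/kg


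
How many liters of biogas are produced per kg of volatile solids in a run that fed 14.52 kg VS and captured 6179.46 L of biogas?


Y = V / VS
= 6179.46 / 14.52
= 425.5826 L/kg VS

425.5826 L/kg VS


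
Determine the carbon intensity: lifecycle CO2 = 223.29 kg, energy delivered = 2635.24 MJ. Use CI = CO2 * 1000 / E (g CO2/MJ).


CI = CO2 * 1000 / E
= 223.29 * 1000 / 2635.24
= 84.7323 g CO2/MJ

84.7323 g CO2/MJ


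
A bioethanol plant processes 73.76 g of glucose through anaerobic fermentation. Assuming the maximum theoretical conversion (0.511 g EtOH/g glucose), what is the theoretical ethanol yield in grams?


Theoretical ethanol yield: m_EtOH = 0.511 * m_glucose
m_EtOH = 0.511 * 73.76 = 37.6914 g

37.6914 g


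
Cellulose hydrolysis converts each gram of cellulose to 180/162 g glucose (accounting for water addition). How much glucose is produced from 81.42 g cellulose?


glucose = cellulose * 180/162
= 81.42 * 180/162
= 90.4667 g

90.4667 g


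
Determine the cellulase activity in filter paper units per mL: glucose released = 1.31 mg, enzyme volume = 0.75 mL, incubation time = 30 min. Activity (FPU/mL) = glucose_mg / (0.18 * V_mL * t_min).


Activity = glucose_mg / (0.18 mg/umol * V_mL * t_min)
= 1.31 / (0.18 * 0.75 * 30)
= 0.3235 FPU/mL

0.3235 FPU/mL


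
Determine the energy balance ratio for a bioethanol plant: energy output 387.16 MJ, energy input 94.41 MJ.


EROI = E_out / E_in
= 387.16 / 94.41
= 4.1008

4.1008


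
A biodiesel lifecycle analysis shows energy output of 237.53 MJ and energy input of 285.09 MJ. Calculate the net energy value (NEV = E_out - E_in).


NEV = E_out - E_in
= 237.53 - 285.09
= -47.5600 MJ

-47.5600 MJ


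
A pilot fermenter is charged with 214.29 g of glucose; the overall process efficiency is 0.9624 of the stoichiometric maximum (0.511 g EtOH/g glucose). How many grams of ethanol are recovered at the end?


Actual ethanol: m = 0.511 * 214.29 * 0.9624
m = 105.3849 g

105.3849 g


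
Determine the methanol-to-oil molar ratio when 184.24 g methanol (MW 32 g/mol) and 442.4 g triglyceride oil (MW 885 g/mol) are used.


Molar ratio = n_MeOH / n_oil = (MeOH/32) / (oil/885) = (MeOH * 885) / (32 * oil)
= (184.24 * 885) / (32 * 442.4)
= 11.5176

11.5176


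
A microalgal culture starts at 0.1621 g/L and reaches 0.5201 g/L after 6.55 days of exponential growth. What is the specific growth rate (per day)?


mu = ln(X2/X1) / dt
= ln(0.5201/0.1621) / 6.55
= 0.1780 per day

0.1780 per day


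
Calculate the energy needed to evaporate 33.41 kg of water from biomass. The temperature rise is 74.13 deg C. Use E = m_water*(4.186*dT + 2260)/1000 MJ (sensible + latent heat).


E = m_water * (4.186 * dT + 2260) / 1000
= 33.41 * (4.186 * 74.13 + 2260) / 1000
= 85.8740 MJ

85.8740 MJ


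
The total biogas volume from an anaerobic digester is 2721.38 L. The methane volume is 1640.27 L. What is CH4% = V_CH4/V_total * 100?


CH4% = V_CH4 / V_total * 100
= 1640.27 / 2721.38 * 100
= 60.2735%

60.2735%


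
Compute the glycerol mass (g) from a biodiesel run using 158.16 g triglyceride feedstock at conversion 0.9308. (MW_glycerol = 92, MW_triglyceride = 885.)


glycerol = oil * conv * (92/885)
= 158.16 * 0.9308 * 92 / 885
= 15.3037 g

15.3037 g


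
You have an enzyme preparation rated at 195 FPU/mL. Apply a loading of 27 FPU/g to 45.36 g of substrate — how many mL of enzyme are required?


V = dosage * m_sub / activity
V = 27 * 45.36 / 195
V = 6.2806 mL

6.2806 mL


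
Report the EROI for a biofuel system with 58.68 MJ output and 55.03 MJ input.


EROI = E_out / E_in
= 58.68 / 55.03
= 1.0663

1.0663


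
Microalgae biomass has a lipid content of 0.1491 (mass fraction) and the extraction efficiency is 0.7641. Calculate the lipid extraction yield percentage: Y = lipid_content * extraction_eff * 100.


Y = lipid_content * extraction_eff * 100
= 0.1491 * 0.7641 * 100
= 11.3927%

11.3927%


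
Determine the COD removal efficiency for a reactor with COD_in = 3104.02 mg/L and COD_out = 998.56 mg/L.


eta = (COD_in - COD_out) / COD_in * 100
= (3104.02 - 998.56) / 3104.02 * 100
= 67.8301%

67.8301%


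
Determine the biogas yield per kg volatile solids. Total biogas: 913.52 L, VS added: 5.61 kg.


Y = V / VS
= 913.52 / 5.61
= 162.8378 L/kg VS

162.8378 L/kg VS


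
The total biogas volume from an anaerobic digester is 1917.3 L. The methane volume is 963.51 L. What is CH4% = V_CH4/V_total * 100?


CH4% = V_CH4 / V_total * 100
= 963.51 / 1917.3 * 100
= 50.2535%

50.2535%


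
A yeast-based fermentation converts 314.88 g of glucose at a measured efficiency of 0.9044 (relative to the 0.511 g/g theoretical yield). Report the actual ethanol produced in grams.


Actual ethanol: m = 0.511 * 314.88 * 0.9044
m = 145.5213 g

145.5213 g


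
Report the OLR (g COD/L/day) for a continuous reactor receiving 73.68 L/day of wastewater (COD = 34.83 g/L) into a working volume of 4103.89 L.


OLR = Q * S / V
= 73.68 * 34.83 / 4103.89
= 0.6253 g/L/day

0.6253 g/L/day


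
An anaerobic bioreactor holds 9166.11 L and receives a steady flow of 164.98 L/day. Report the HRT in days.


HRT = V / Q
= 9166.11 / 164.98
= 55.5589 days

55.5589 days


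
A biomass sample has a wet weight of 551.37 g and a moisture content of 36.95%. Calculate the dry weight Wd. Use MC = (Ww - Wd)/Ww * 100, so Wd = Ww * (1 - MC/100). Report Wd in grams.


Wd = Ww * (1 - MC/100)
= 551.37 * (1 - 36.95/100)
= 347.6388 g

347.6388 g


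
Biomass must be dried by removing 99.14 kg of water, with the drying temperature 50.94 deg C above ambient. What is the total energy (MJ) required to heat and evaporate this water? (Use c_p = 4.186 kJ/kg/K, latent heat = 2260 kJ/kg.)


E = m_water * (4.186 * dT + 2260) / 1000
= 99.14 * (4.186 * 50.94 + 2260) / 1000
= 245.1965 MJ

245.1965 MJ


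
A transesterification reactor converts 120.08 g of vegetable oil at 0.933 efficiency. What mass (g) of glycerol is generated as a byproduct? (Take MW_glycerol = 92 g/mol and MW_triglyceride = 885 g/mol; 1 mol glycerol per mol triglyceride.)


glycerol = oil * conv * (92/885)
= 120.08 * 0.933 * 92 / 885
= 11.6465 g

11.6465 g


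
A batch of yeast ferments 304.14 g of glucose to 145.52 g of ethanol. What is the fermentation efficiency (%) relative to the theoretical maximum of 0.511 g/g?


Fermentation efficiency = (actual / (0.511 * glucose)) * 100
= (145.52 / (0.511 * 304.14)) * 100
= 93.6329%

93.6329%


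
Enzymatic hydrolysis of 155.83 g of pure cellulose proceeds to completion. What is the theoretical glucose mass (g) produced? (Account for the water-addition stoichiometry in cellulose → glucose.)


glucose = cellulose * 180/162
= 155.83 * 180/162
= 173.1444 g

173.1444 g


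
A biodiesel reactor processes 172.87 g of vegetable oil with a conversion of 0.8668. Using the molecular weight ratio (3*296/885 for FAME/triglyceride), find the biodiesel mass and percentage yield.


m_FAME = oil * conv * (3 * 296 / 885) = oil * conv * (888/885)
= 172.87 * 0.8668 * 888 / 885
= 150.3517 g
Y = m_FAME / oil * 100 = conv * (888/885) * 100
= 0.8668 * 888 / 885 * 100
= 86.97%

150.3517 g FAME; Y = 86.97%


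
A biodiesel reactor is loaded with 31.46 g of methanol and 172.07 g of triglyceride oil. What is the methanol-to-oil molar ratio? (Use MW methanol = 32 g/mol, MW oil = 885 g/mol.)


Molar ratio = n_MeOH / n_oil = (MeOH/32) / (oil/885) = (MeOH * 885) / (32 * oil)
= (31.46 * 885) / (32 * 172.07)
= 5.0565

5.0565


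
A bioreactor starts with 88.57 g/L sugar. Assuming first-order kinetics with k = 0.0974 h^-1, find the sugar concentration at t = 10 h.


S = S0 * exp(-k * t)
S = 88.57 * exp(-0.0974 * 10)
S = 33.4414 g/L

33.4414 g/L


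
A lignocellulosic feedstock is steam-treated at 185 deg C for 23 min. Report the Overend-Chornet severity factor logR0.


logR0 = log10(t * exp((T - 100) / 14.75))
= log10(23 * exp((185 - 100) / 14.75))
= 3.8644

3.8644


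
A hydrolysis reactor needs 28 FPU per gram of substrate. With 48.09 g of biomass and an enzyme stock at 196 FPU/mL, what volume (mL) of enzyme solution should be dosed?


V = dosage * m_sub / activity
V = 28 * 48.09 / 196
V = 6.8700 mL

6.8700 mL


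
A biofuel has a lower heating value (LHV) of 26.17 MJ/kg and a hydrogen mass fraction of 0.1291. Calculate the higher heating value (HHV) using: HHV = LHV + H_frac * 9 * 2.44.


HHV = LHV + H_frac * 9 * 2.44
= 26.17 + 0.1291 * 9 * 2.44
= 29.0050 MJ/kg

29.0050 MJ/kg


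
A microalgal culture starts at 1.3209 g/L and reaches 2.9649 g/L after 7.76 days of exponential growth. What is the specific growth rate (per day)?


mu = ln(X2/X1) / dt
= ln(2.9649/1.3209) / 7.76
= 0.1042 per day

0.1042 per day


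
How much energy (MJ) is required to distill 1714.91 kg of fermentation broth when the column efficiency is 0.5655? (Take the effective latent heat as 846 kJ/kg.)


E = m * 846 / (eta * 1000)
= 1714.91 * 846 / (0.5655 * 1000)
= 2565.5418 MJ

2565.5418 MJ


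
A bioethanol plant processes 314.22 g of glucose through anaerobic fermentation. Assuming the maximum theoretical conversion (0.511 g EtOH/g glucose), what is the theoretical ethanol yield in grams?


Theoretical ethanol yield: m_EtOH = 0.511 * m_glucose
m_EtOH = 0.511 * 314.22 = 160.5664 g

160.5664 g


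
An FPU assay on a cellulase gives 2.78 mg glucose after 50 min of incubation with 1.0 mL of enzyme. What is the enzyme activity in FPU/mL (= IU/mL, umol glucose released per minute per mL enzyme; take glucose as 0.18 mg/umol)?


Activity = glucose_mg / (0.18 mg/umol * V_mL * t_min)
= 2.78 / (0.18 * 1.0 * 50)
= 0.3089 FPU/mL

0.3089 FPU/mL


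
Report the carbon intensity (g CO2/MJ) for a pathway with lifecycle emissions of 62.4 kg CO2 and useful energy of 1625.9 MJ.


CI = CO2 * 1000 / E
= 62.4 * 1000 / 1625.9
= 38.3787 g CO2/MJ

38.3787 g CO2/MJ


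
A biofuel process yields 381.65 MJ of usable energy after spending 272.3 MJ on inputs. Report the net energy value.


NEV = E_out - E_in
= 381.65 - 272.3
= 109.3500 MJ

109.3500 MJ


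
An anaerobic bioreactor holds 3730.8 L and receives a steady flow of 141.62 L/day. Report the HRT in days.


HRT = V / Q
= 3730.8 / 141.62
= 26.3437 days

26.3437 days


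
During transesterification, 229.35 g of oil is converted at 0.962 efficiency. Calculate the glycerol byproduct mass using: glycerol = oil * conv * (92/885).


glycerol = oil * conv * (92/885)
= 229.35 * 0.962 * 92 / 885
= 22.9360 g

22.9360 g


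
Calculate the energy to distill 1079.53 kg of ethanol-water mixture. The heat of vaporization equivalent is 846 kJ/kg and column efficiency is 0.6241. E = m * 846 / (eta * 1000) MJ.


E = m * 846 / (eta * 1000)
= 1079.53 * 846 / (0.6241 * 1000)
= 1463.3590 MJ

1463.3590 MJ


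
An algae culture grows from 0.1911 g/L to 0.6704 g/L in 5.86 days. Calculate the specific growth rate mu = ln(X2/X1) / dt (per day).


mu = ln(X2/X1) / dt
= ln(0.6704/0.1911) / 5.86
= 0.2142 per day

0.2142 per day


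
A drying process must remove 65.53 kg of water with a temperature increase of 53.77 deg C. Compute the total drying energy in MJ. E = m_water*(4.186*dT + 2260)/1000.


E = m_water * (4.186 * dT + 2260) / 1000
= 65.53 * (4.186 * 53.77 + 2260) / 1000
= 162.8474 MJ

162.8474 MJ


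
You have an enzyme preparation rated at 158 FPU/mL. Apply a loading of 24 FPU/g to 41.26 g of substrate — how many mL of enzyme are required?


V = dosage * m_sub / activity
V = 24 * 41.26 / 158
V = 6.2673 mL

6.2673 mL


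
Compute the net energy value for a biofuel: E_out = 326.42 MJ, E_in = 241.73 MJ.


NEV = E_out - E_in
= 326.42 - 241.73
= 84.6900 MJ

84.6900 MJ


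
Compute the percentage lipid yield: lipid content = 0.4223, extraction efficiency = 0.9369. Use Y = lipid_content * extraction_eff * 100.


Y = lipid_content * extraction_eff * 100
= 0.4223 * 0.9369 * 100
= 39.5653%

39.5653%


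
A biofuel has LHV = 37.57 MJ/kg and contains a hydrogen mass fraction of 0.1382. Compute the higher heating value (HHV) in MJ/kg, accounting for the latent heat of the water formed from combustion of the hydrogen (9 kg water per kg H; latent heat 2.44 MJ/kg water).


HHV = LHV + H_frac * 9 * 2.44
= 37.57 + 0.1382 * 9 * 2.44
= 40.6049 MJ/kg

40.6049 MJ/kg


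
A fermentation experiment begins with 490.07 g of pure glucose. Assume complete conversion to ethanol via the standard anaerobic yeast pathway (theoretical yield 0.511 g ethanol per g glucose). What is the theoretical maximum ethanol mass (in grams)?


Theoretical ethanol yield: m_EtOH = 0.511 * m_glucose
m_EtOH = 0.511 * 490.07 = 250.4258 g

250.4258 g


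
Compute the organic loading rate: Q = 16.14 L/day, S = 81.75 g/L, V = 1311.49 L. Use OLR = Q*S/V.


OLR = Q * S / V
= 16.14 * 81.75 / 1311.49
= 1.0061 g/L/day

1.0061 g/L/day


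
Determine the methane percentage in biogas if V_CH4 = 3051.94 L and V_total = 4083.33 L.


CH4% = V_CH4 / V_total * 100
= 3051.94 / 4083.33 * 100
= 74.7414%

74.7414%


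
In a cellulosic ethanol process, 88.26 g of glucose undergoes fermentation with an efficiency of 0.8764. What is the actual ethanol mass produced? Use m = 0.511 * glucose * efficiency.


Actual ethanol: m = 0.511 * 88.26 * 0.8764
m = 39.5264 g

39.5264 g


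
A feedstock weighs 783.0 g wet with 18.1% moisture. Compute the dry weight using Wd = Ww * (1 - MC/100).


Wd = Ww * (1 - MC/100)
= 783.0 * (1 - 18.1/100)
= 641.2770 g

641.2770 g


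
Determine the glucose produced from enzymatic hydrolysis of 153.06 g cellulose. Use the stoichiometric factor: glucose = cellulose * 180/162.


glucose = cellulose * 180/162
= 153.06 * 180/162
= 170.0667 g

170.0667 g


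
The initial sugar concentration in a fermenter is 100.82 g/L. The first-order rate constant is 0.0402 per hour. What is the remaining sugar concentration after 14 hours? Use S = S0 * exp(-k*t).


S = S0 * exp(-k * t)
S = 100.82 * exp(-0.0402 * 14)
S = 57.4283 g/L

57.4283 g/L


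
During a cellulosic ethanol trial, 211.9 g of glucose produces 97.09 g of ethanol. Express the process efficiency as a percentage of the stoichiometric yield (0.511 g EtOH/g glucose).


Fermentation efficiency = (actual / (0.511 * glucose)) * 100
= (97.09 / (0.511 * 211.9)) * 100
= 89.6649%

89.6649%


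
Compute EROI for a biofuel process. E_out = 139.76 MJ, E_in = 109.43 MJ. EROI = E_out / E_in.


EROI = E_out / E_in
= 139.76 / 109.43
= 1.2772

1.2772


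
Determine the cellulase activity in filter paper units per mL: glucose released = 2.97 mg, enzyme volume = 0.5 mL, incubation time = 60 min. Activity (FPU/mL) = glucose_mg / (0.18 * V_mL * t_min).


Activity = glucose_mg / (0.18 mg/umol * V_mL * t_min)
= 2.97 / (0.18 * 0.5 * 60)
= 0.5500 FPU/mL

0.5500 FPU/mL


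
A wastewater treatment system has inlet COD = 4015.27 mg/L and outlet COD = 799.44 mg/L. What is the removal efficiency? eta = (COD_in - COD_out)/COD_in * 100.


eta = (COD_in - COD_out) / COD_in * 100
= (4015.27 - 799.44) / 4015.27 * 100
= 80.0900%

80.0900%


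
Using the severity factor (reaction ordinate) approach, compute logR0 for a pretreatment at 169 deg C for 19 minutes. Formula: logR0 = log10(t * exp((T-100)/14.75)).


logR0 = log10(t * exp((T - 100) / 14.75))
= log10(19 * exp((169 - 100) / 14.75))
= 3.3104

3.3104


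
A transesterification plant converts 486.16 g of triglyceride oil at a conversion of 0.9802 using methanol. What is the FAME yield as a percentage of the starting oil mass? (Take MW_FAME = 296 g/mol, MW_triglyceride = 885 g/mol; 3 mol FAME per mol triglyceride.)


m_FAME = oil * conv * (3 * 296 / 885) = oil * conv * (888/885)
= 486.16 * 0.9802 * 888 / 885
= 478.1494 g
Y = m_FAME / oil * 100 = conv * (888/885) * 100
= 0.9802 * 888 / 885 * 100
= 98.35%

98.35%


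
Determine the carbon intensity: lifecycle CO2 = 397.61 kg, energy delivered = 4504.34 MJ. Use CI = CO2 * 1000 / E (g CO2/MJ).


CI = CO2 * 1000 / E
= 397.61 * 1000 / 4504.34
= 88.2726 g CO2/MJ

88.2726 g CO2/MJ


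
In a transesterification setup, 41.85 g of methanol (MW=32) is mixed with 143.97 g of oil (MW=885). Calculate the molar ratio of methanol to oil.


Molar ratio = n_MeOH / n_oil = (MeOH/32) / (oil/885) = (MeOH * 885) / (32 * oil)
= (41.85 * 885) / (32 * 143.97)
= 8.0393

8.0393


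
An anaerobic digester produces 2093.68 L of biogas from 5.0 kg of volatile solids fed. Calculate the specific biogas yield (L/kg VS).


Y = V / VS
= 2093.68 / 5.0
= 418.7360 L/kg VS

418.7360 L/kg VS


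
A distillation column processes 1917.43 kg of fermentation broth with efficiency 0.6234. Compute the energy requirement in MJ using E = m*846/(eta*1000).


E = m * 846 / (eta * 1000)
= 1917.43 * 846 / (0.6234 * 1000)
= 2602.0946 MJ

2602.0946 MJ


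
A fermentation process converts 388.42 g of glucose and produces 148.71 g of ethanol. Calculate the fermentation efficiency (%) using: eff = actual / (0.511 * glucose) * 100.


Fermentation efficiency = (actual / (0.511 * glucose)) * 100
= (148.71 / (0.511 * 388.42)) * 100
= 74.9234%

74.9234%


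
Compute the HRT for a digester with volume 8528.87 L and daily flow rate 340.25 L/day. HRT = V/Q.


HRT = V / Q
= 8528.87 / 340.25
= 25.0665 days

25.0665 days


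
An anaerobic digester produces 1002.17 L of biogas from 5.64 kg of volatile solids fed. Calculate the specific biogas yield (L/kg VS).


Y = V / VS
= 1002.17 / 5.64
= 177.6897 L/kg VS

177.6897 L/kg VS


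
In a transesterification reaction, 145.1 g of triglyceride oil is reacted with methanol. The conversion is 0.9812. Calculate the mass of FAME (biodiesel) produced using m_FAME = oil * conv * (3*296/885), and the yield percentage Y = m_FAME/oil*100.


m_FAME = oil * conv * (3 * 296 / 885) = oil * conv * (888/885)
= 145.1 * 0.9812 * 888 / 885
= 142.8547 g
Y = m_FAME / oil * 100 = conv * (888/885) * 100
= 0.9812 * 888 / 885 * 100
= 98.45%

142.8547 g FAME; Y = 98.45%


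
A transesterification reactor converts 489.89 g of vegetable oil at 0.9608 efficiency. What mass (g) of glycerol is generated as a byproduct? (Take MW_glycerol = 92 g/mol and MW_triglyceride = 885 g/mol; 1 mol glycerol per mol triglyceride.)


glycerol = oil * conv * (92/885)
= 489.89 * 0.9608 * 92 / 885
= 48.9301 g

48.9301 g


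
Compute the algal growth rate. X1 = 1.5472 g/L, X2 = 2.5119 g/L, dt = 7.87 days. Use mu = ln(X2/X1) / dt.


mu = ln(X2/X1) / dt
= ln(2.5119/1.5472) / 7.87
= 0.0616 per day

0.0616 per day


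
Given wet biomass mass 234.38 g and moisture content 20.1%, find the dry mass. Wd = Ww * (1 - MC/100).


Wd = Ww * (1 - MC/100)
= 234.38 * (1 - 20.1/100)
= 187.2696 g

187.2696 g


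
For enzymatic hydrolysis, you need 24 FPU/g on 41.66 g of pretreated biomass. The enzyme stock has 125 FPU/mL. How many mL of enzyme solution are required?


V = dosage * m_sub / activity
V = 24 * 41.66 / 125
V = 7.9987 mL

7.9987 mL


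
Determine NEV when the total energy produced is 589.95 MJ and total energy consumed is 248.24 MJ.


NEV = E_out - E_in
= 589.95 - 248.24
= 341.7100 MJ

341.7100 MJ


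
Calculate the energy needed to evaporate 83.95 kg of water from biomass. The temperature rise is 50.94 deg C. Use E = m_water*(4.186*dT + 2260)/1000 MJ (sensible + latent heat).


E = m_water * (4.186 * dT + 2260) / 1000
= 83.95 * (4.186 * 50.94 + 2260) / 1000
= 207.6281 MJ

207.6281 MJ


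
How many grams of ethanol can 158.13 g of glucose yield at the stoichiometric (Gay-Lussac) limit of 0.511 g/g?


Theoretical ethanol yield: m_EtOH = 0.511 * m_glucose
m_EtOH = 0.511 * 158.13 = 80.8044 g

80.8044 g


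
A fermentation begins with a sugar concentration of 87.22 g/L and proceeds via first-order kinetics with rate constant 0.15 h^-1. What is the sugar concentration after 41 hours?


S = S0 * exp(-k * t)
S = 87.22 * exp(-0.15 * 41)
S = 0.1861 g/L

0.1861 g/L


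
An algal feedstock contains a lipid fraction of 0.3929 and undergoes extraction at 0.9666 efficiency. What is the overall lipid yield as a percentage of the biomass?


Y = lipid_content * extraction_eff * 100
= 0.3929 * 0.9666 * 100
= 37.9777%

37.9777%


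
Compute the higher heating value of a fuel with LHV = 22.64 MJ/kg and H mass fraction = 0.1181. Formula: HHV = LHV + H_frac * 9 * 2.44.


HHV = LHV + H_frac * 9 * 2.44
= 22.64 + 0.1181 * 9 * 2.44
= 25.2335 MJ/kg

25.2335 MJ/kg


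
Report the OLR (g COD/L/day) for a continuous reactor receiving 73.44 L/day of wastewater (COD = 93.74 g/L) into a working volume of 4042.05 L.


OLR = Q * S / V
= 73.44 * 93.74 / 4042.05
= 1.7032 g/L/day

1.7032 g/L/day


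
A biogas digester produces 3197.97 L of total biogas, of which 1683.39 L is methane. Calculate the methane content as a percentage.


CH4% = V_CH4 / V_total * 100
= 1683.39 / 3197.97 * 100
= 52.6393%

52.6393%


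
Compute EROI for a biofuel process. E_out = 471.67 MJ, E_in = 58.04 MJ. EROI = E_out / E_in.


EROI = E_out / E_in
= 471.67 / 58.04
= 8.1266

8.1266


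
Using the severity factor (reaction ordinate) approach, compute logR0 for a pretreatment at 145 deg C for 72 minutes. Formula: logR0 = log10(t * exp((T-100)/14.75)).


logR0 = log10(t * exp((T - 100) / 14.75))
= log10(72 * exp((145 - 100) / 14.75))
= 3.1823

3.1823


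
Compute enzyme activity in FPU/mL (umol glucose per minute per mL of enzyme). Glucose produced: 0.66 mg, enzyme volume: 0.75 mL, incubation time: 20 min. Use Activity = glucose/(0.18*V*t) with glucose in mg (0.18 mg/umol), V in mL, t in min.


Activity = glucose_mg / (0.18 mg/umol * V_mL * t_min)
= 0.66 / (0.18 * 0.75 * 20)
= 0.2444 FPU/mL

0.2444 FPU/mL


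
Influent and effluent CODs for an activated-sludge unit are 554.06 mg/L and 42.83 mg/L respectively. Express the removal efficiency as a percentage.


eta = (COD_in - COD_out) / COD_in * 100
= (554.06 - 42.83) / 554.06 * 100
= 92.2698%

92.2698%


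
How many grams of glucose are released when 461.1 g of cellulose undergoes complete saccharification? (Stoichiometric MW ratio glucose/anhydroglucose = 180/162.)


glucose = cellulose * 180/162
= 461.1 * 180/162
= 512.3333 g

512.3333 g


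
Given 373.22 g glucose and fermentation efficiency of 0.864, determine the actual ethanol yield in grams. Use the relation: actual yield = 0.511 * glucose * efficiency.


Actual ethanol: m = 0.511 * 373.22 * 0.864
m = 164.7781 g

164.7781 g


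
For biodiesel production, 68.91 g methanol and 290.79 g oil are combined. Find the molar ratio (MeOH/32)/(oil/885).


Molar ratio = n_MeOH / n_oil = (MeOH/32) / (oil/885) = (MeOH * 885) / (32 * oil)
= (68.91 * 885) / (32 * 290.79)
= 6.5538

6.5538


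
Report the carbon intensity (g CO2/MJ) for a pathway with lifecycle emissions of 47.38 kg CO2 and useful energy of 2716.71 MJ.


CI = CO2 * 1000 / E
= 47.38 * 1000 / 2716.71
= 17.4402 g CO2/MJ

17.4402 g CO2/MJ


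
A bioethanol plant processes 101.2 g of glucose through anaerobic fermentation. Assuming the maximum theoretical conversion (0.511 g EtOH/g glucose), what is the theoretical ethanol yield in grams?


Theoretical ethanol yield: m_EtOH = 0.511 * m_glucose
m_EtOH = 0.511 * 101.2 = 51.7132 g

51.7132 g


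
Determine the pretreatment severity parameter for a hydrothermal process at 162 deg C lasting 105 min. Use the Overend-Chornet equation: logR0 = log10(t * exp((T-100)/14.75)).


logR0 = log10(t * exp((T - 100) / 14.75))
= log10(105 * exp((162 - 100) / 14.75))
= 3.8467

3.8467


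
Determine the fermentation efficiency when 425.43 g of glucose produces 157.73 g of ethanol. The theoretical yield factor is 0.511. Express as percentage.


Fermentation efficiency = (actual / (0.511 * glucose)) * 100
= (157.73 / (0.511 * 425.43)) * 100
= 72.5547%

72.5547%


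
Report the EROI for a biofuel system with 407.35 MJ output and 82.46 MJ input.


EROI = E_out / E_in
= 407.35 / 82.46
= 4.9400

4.9400


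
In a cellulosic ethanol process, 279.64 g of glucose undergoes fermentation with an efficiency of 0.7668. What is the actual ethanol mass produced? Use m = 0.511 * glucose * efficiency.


Actual ethanol: m = 0.511 * 279.64 * 0.7668
m = 109.5727 g

109.5727 g


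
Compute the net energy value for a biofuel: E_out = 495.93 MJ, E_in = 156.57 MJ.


NEV = E_out - E_in
= 495.93 - 156.57
= 339.3600 MJ

339.3600 MJ


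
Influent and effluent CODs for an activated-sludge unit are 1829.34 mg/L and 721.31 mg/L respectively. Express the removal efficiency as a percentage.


eta = (COD_in - COD_out) / COD_in * 100
= (1829.34 - 721.31) / 1829.34 * 100
= 60.5699%

60.5699%


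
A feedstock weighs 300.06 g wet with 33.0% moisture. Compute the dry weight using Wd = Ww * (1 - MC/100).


Wd = Ww * (1 - MC/100)
= 300.06 * (1 - 33.0/100)
= 201.0402 g

201.0402 g


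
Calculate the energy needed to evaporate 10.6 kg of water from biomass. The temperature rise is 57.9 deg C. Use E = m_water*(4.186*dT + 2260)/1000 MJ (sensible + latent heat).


E = m_water * (4.186 * dT + 2260) / 1000
= 10.6 * (4.186 * 57.9 + 2260) / 1000
= 26.5251 MJ

26.5251 MJ


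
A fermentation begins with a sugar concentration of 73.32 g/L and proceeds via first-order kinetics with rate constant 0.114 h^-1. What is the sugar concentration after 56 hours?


S = S0 * exp(-k * t)
S = 73.32 * exp(-0.114 * 56)
S = 0.1238 g/L

0.1238 g/L


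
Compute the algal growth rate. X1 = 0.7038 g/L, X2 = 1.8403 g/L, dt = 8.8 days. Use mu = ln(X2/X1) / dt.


mu = ln(X2/X1) / dt
= ln(1.8403/0.7038) / 8.8
= 0.1092 per day

0.1092 per day


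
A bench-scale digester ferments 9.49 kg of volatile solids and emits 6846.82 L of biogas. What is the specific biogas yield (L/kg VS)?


Y = V / VS
= 6846.82 / 9.49
= 721.4773 L/kg VS

721.4773 L/kg VS


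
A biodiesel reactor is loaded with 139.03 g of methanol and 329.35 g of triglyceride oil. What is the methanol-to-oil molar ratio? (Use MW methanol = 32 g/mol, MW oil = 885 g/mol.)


Molar ratio = n_MeOH / n_oil = (MeOH/32) / (oil/885) = (MeOH * 885) / (32 * oil)
= (139.03 * 885) / (32 * 329.35)
= 11.6747

11.6747


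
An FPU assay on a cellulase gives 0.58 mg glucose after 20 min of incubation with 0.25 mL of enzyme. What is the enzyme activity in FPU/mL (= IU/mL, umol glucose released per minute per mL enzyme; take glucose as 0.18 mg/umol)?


Activity = glucose_mg / (0.18 mg/umol * V_mL * t_min)
= 0.58 / (0.18 * 0.25 * 20)
= 0.6444 FPU/mL

0.6444 FPU/mL


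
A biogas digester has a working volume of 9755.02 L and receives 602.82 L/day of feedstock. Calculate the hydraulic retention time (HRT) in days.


HRT = V / Q
= 9755.02 / 602.82
= 16.1823 days

16.1823 days


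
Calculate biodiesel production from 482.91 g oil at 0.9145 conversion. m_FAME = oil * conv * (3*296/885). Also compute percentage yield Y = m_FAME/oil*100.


m_FAME = oil * conv * (3 * 296 / 885) = oil * conv * (888/885)
= 482.91 * 0.9145 * 888 / 885
= 443.1182 g
Y = m_FAME / oil * 100 = conv * (888/885) * 100
= 0.9145 * 888 / 885 * 100
= 91.76%

443.1182 g FAME; Y = 91.76%


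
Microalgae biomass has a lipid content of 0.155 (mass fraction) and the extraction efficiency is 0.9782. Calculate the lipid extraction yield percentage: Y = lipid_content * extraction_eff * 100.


Y = lipid_content * extraction_eff * 100
= 0.155 * 0.9782 * 100
= 15.1621%

15.1621%


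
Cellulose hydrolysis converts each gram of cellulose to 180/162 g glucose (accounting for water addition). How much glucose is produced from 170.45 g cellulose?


glucose = cellulose * 180/162
= 170.45 * 180/162
= 189.3889 g

189.3889 g


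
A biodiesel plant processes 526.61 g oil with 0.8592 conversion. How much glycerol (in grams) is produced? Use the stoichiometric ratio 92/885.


glycerol = oil * conv * (92/885)
= 526.61 * 0.8592 * 92 / 885
= 47.0357 g

47.0357 g


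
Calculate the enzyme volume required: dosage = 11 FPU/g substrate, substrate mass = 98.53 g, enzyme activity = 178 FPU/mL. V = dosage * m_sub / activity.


V = dosage * m_sub / activity
V = 11 * 98.53 / 178
V = 6.0889 mL

6.0889 mL


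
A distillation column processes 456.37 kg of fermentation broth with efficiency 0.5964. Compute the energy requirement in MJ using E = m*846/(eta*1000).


E = m * 846 / (eta * 1000)
= 456.37 * 846 / (0.5964 * 1000)
= 647.3659 MJ

647.3659 MJ
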